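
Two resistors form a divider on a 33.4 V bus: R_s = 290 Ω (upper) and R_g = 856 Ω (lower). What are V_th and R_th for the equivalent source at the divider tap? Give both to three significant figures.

V_th = 24.9 V, R_th = 217 Ω

V_th is the open-circuit tap voltage: 33.4 × 856/(290 + 856) = 24.9 V.
With the supply zeroed, R_s and R_g appear in parallel from the tap: R_th = R_s‖R_g = (290 × 856)/1146 = 217 Ω.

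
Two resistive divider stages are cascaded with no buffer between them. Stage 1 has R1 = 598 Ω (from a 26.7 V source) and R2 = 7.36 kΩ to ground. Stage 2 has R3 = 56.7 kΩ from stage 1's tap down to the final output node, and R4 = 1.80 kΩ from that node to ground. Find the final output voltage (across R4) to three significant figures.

V_out ≈ 0.753 V

Stage 2 presents R3+R4 = 58500 Ω as a load on stage 1's tap.
Stage 1's lower leg becomes R2‖(R3+R4) = 6538 Ω, so V_mid = 26.7 × 6538/7136 = 24.46 V.
Stage 2 is itself unloaded: V_out = V_mid × R4/(R3+R4) = 24.46 × 1800/58500 = 0.753 V.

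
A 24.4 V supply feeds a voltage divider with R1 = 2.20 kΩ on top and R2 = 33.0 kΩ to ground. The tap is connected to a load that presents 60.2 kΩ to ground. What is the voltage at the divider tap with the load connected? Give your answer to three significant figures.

The load sits in parallel with R2: R2‖R_L = (33.0 × 60.2) / (33.0 + 60.2) = 21.32 kΩ.
V_out = 24.4 × 21.32 / (2.20 + 21.32) = 24.4 × 21.32/23.52 = 22.1 V.

V_out ≈ 22.1 V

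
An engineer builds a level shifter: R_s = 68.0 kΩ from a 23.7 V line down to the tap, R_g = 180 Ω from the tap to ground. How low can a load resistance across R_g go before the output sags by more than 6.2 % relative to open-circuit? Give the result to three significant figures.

R_L(min) ≈ 2.72 kΩ

Output resistance R_th = R_s‖R_g = (68000 × 180)/68180 = 179.5 Ω.
The fractional drop is R_th/(R_th + R_L); requiring this ≤ 0.0620 gives R_L ≥ R_th(1/0.0620 − 1) = 179.5 × 15.13 = 2.72 kΩ.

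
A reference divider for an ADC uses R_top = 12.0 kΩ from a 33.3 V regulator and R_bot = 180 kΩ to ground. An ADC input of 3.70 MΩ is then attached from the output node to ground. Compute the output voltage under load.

The load sits in parallel with R_bot: R_bot‖R_L = (180 × 3700) / (180 + 3700) = 171.6 kΩ.
V_out = 33.3 × 171.6 / (12.0 + 171.6) = 33.3 × 171.6/183.6 = 31.1 V.

V_out ≈ 31.1 V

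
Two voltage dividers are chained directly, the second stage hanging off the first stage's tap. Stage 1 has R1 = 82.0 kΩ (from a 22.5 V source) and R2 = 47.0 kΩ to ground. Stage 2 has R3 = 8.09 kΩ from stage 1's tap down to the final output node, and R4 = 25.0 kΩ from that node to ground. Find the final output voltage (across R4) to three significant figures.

V_out ≈ 3.25 V

Stage 2 presents R3+R4 = 33.09 kΩ as a load on stage 1's tap.
Stage 1's lower leg becomes R2‖(R3+R4) = 19.42 kΩ, so V_mid = 22.5 × 19.42/101.4 = 4.308 V.
Stage 2 is itself unloaded: V_out = V_mid × R4/(R3+R4) = 4.308 × 25.0/33.09 = 3.25 V.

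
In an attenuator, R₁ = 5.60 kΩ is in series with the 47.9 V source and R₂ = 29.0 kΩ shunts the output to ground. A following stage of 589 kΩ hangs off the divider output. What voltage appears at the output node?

V_out ≈ 39.8 V

The load sits in parallel with R₂: R₂‖R_L = (29.0 × 589) / (29.0 + 589) = 27.64 kΩ.
V_out = 47.9 × 27.64 / (5.60 + 27.64) = 47.9 × 27.64/33.24 = 39.8 V.
(Unloaded it would have been 40.1 V.)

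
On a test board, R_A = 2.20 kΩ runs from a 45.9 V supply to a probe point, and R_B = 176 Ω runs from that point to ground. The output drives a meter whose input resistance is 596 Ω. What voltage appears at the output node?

V_out ≈ 2.67 V

The load sits in parallel with R_B: R_B‖R_L = (176 × 596) / (176 + 596) = 135.9 Ω.
V_out = 45.9 × 135.9 / (2200 + 135.9) = 45.9 × 135.9/2336 = 2.67 V.
(Unloaded it would have been 3.40 V.)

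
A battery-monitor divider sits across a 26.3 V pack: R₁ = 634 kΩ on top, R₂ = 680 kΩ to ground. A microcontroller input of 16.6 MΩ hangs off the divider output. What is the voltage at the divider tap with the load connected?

The load sits in parallel with R₂: R₂‖R_L = (680 × 16600) / (680 + 16600) = 653.2 kΩ.
V_out = 26.3 × 653.2 / (634 + 653.2) = 26.3 × 653.2/1287 = 13.3 V.

V_out ≈ 13.3 V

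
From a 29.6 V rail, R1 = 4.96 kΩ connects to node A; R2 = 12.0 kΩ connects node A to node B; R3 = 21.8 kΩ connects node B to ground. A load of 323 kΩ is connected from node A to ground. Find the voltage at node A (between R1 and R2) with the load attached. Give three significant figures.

Below node A the series string R2+R3 = 33.80 kΩ sits in parallel with the 323 kΩ load: 30.60 kΩ.
V_A = 29.6 × 30.60/(4.96 + 30.60) = 25.5 V.

V ≈ 25.5 V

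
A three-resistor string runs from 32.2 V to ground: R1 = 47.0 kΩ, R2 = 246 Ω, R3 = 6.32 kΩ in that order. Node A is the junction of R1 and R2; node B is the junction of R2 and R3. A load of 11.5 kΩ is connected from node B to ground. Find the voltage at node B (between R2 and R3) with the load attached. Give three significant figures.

At node B, R3 is in parallel with the load: R3‖R_L = 4079 Ω.
Below node A the resistance is R2 + (R3‖R_L) = 4325 Ω, so V_A = 32.2 × 4325/51320 = 2.713 V.
Then V_B = V_A × (R3‖R_L)/(R2 + R3‖R_L) = 2.713 × 4079/4325 = 2.56 V.

V ≈ 2.56 V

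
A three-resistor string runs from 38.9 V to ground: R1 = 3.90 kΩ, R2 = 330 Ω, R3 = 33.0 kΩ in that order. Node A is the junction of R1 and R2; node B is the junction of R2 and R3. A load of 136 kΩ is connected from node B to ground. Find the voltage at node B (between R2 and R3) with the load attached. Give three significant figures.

V ≈ 33.6 V

At node B, R3 is in parallel with the load: R3‖R_L = 26560 Ω.
Below node A the resistance is R2 + (R3‖R_L) = 26890 Ω, so V_A = 38.9 × 26890/30790 = 33.97 V.
Then V_B = V_A × (R3‖R_L)/(R2 + R3‖R_L) = 33.97 × 26560/26890 = 33.6 V.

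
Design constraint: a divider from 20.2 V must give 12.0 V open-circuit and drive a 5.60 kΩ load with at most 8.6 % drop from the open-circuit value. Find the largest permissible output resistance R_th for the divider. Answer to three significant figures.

R_th ≤ 527 Ω

Loading drop = R_th/(R_th + R_L) ≤ 0.0860, so R_th ≤ R_L · ε/(1−ε) = 5.60 kΩ × 0.0860/0.9140 = 527 Ω.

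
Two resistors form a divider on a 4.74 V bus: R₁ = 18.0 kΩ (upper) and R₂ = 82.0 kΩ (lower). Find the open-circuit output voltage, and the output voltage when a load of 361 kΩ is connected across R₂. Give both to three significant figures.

Unloaded: 3.89 V; loaded: 3.73 V

Open-circuit: V = 4.74 × 82.0/(18.0 + 82.0) = 3.89 V.
With the load, R₂ becomes R₂‖R_L = 66.82 kΩ, so V = 4.74 × 66.82/84.82 = 3.73 V.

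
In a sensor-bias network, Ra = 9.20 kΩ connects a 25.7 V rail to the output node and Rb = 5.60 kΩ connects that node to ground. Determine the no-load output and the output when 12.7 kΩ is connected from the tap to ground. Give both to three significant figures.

Unloaded: 9.72 V; loaded: 7.63 V

Open-circuit: V = 25.7 × 5.60/(9.20 + 5.60) = 9.72 V.
With the load, Rb becomes Rb‖R_L = 3.886 kΩ, so V = 25.7 × 3.886/13.09 = 7.63 V.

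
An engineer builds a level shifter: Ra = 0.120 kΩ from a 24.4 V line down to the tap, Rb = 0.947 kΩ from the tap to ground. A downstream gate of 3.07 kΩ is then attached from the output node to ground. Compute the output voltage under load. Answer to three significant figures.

The load sits in parallel with Rb: Rb‖R_L = (947 × 3070) / (947 + 3070) = 723.7 Ω.
V_out = 24.4 × 723.7 / (120 + 723.7) = 24.4 × 723.7/843.7 = 20.9 V.
(Unloaded it would have been 21.7 V.)

V_out ≈ 20.9 V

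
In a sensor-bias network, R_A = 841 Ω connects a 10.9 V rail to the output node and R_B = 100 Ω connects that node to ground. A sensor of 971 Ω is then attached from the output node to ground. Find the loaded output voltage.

V_out ≈ 1.06 V

The load sits in parallel with R_B: R_B‖R_L = (100 × 971) / (100 + 971) = 90.66 Ω.
V_out = 10.9 × 90.66 / (841 + 90.66) = 10.9 × 90.66/931.7 = 1.06 V.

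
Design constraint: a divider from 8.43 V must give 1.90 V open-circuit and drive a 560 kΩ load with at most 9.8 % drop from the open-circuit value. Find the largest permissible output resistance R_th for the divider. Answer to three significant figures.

R_th ≤ 60.8 kΩ

Loading drop = R_th/(R_th + R_L) ≤ 0.0980, so R_th ≤ R_L · ε/(1−ε) = 560 kΩ × 0.0980/0.9020 = 60.8 kΩ.
(Any R1, R2 with R2/(R1+R2) = 0.225 and R1‖R2 ≤ 60.8 kΩ will meet the spec.)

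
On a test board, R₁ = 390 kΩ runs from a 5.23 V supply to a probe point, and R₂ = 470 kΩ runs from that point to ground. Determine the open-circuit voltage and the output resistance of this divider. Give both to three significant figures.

V_th = 2.86 V, R_th = 213 kΩ

V_th is the open-circuit tap voltage: 5.23 × 470/(390 + 470) = 2.86 V.
With the supply zeroed, R₁ and R₂ appear in parallel from the tap: R_th = R₁‖R₂ = (390 × 470)/860.0 = 213 kΩ.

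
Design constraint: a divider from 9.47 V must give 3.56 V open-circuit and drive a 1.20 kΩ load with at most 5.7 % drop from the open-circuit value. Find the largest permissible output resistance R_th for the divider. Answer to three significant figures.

R_th ≤ 72.5 Ω

Loading drop = R_th/(R_th + R_L) ≤ 0.0570, so R_th ≤ R_L · ε/(1−ε) = 1.20 kΩ × 0.0570/0.9430 = 72.5 Ω.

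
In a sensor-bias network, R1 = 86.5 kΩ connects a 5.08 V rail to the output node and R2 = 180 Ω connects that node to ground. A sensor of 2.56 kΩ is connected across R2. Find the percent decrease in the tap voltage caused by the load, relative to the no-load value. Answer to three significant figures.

The divider's output (Thévenin) resistance is R1‖R2 = 179.6 Ω.
Fractional drop under load = R_th/(R_th + R_L) = 179.6 / (179.6 + 2560) = 0.06557.
So the output falls by 6.56 %.

6.56 %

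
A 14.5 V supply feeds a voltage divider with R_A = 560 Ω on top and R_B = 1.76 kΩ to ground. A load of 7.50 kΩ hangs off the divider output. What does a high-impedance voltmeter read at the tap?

V_out ≈ 10.4 V

The load sits in parallel with R_B: R_B‖R_L = (1760 × 7500) / (1760 + 7500) = 1425 Ω.
V_out = 14.5 × 1425 / (560 + 1425) = 14.5 × 1425/1985 = 10.4 V.
(Unloaded it would have been 11.0 V.)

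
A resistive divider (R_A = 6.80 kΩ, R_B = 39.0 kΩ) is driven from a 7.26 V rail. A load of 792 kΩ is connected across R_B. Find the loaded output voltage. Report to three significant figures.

V_out ≈ 6.14 V

The load sits in parallel with R_B: R_B‖R_L = (39.0 × 792) / (39.0 + 792) = 37.17 kΩ.
V_out = 7.26 × 37.17 / (6.80 + 37.17) = 7.26 × 37.17/43.97 = 6.14 V.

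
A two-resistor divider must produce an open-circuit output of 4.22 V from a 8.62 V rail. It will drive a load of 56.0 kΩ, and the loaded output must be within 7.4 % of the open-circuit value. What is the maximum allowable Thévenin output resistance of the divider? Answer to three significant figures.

R_th ≤ 4.48 kΩ

Loading drop = R_th/(R_th + R_L) ≤ 0.0740, so R_th ≤ R_L · ε/(1−ε) = 56.0 kΩ × 0.0740/0.9260 = 4.48 kΩ.
(Any R1, R2 with R2/(R1+R2) = 0.490 and R1‖R2 ≤ 4.48 kΩ will meet the spec.)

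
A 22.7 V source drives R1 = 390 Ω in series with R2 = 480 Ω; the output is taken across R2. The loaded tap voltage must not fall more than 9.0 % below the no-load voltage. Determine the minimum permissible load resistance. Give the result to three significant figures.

R_L(min) ≈ 2.18 kΩ

Output resistance R_th = R1‖R2 = (390 × 480)/870.0 = 215.2 Ω.
The fractional drop is R_th/(R_th + R_L); requiring this ≤ 0.0900 gives R_L ≥ R_th(1/0.0900 − 1) = 215.2 × 10.11 = 2.18 kΩ.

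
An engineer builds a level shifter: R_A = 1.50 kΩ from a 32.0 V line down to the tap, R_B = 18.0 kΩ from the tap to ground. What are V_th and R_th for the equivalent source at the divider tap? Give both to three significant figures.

V_th = 29.5 V, R_th = 1.38 kΩ

V_th is the open-circuit tap voltage: 32.0 × 18.0/(1.50 + 18.0) = 29.5 V.
With the supply zeroed, R_A and R_B appear in parallel from the tap: R_th = R_A‖R_B = (1.50 × 18.0)/19.50 = 1.38 kΩ.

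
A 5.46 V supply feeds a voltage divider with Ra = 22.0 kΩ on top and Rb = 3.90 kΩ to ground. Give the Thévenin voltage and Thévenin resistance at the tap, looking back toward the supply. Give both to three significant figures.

V_th = 0.822 V, R_th = 3.31 kΩ

V_th is the open-circuit tap voltage: 5.46 × 3.90/(22.0 + 3.90) = 0.822 V.
With the supply zeroed, Ra and Rb appear in parallel from the tap: R_th = Ra‖Rb = (22.0 × 3.90)/25.90 = 3.31 kΩ.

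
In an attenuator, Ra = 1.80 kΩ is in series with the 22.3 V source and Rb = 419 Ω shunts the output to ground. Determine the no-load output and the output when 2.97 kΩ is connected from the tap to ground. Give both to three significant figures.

Open-circuit: V = 22.3 × 419/(1800 + 419) = 4.21 V.
With the load, Rb becomes Rb‖R_L = 367.2 Ω, so V = 22.3 × 367.2/2167 = 3.78 V.

Unloaded: 4.21 V; loaded: 3.78 V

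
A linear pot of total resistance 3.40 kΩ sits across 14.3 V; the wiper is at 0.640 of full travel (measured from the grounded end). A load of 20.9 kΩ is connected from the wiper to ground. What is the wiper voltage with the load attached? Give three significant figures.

V ≈ 8.82 V

The wiper splits the pot into (1−α)R = 1.224 kΩ above and αR = 2.176 kΩ below.
Lower section ‖ load = 1.971 kΩ.
V_wiper = 14.3 × 1.971/(1.224 + 1.971) = 8.82 V.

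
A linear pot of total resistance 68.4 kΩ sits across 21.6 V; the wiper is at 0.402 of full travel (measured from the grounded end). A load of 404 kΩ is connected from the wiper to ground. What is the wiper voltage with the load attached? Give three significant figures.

The wiper splits the pot into (1−α)R = 40.90 kΩ above and αR = 27.50 kΩ below.
Lower section ‖ load = 25.74 kΩ.
V_wiper = 21.6 × 25.74/(40.90 + 25.74) = 8.34 V.

V ≈ 8.34 V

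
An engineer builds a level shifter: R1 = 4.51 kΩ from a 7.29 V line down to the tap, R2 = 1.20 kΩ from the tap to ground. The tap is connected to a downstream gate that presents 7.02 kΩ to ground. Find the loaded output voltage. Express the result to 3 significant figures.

V_out ≈ 1.35 V

The load sits in parallel with R2: R2‖R_L = (1.20 × 7.02) / (1.20 + 7.02) = 1.025 kΩ.
V_out = 7.29 × 1.025 / (4.51 + 1.025) = 7.29 × 1.025/5.535 = 1.35 V.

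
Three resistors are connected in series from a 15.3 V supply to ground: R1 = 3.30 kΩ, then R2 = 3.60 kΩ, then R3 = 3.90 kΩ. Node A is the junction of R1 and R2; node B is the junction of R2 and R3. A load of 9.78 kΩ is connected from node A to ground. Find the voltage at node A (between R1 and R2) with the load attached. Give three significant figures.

V ≈ 8.61 V

Below node A the series string R2+R3 = 7.500 kΩ sits in parallel with the 9.78 kΩ load: 4.245 kΩ.
V_A = 15.3 × 4.245/(3.30 + 4.245) = 8.61 V.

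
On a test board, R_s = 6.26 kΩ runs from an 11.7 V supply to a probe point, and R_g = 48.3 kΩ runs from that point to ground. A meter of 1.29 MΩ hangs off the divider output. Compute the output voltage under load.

The load sits in parallel with R_g: R_g‖R_L = (48.3 × 1290) / (48.3 + 1290) = 46.56 kΩ.
V_out = 11.7 × 46.56 / (6.26 + 46.56) = 11.7 × 46.56/52.82 = 10.3 V.

V_out ≈ 10.3 V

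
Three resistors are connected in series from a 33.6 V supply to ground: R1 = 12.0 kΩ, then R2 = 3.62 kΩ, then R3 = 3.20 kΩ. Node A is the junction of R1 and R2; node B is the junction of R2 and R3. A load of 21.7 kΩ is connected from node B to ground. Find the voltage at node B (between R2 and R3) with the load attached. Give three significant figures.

At node B, R3 is in parallel with the load: R3‖R_L = 2.789 kΩ.
Below node A the resistance is R2 + (R3‖R_L) = 6.409 kΩ, so V_A = 33.6 × 6.409/18.41 = 11.70 V.
Then V_B = V_A × (R3‖R_L)/(R2 + R3‖R_L) = 11.70 × 2.789/6.409 = 5.09 V.

V ≈ 5.09 V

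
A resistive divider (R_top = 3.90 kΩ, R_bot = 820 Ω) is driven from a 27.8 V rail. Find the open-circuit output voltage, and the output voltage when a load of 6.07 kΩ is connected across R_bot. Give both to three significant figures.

Open-circuit: V = 27.8 × 820/(3900 + 820) = 4.83 V.
With the load, R_bot becomes R_bot‖R_L = 722.4 Ω, so V = 27.8 × 722.4/4622 = 4.34 V.

Unloaded: 4.83 V; loaded: 4.34 V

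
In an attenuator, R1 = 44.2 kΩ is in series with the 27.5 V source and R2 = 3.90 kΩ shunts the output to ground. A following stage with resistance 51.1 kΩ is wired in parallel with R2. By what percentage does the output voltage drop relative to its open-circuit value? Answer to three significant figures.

The divider's output (Thévenin) resistance is R1‖R2 = 3.584 kΩ.
Fractional drop under load = R_th/(R_th + R_L) = 3.584 / (3.584 + 51.1) = 0.06554.
So the output falls by 6.55 %.

6.55 %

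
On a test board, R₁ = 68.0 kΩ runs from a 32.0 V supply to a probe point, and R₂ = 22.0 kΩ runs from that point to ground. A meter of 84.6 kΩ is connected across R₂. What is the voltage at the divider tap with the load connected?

V_out ≈ 6.54 V

The load sits in parallel with R₂: R₂‖R_L = (22.0 × 84.6) / (22.0 + 84.6) = 17.46 kΩ.
V_out = 32.0 × 17.46 / (68.0 + 17.46) = 32.0 × 17.46/85.46 = 6.54 V.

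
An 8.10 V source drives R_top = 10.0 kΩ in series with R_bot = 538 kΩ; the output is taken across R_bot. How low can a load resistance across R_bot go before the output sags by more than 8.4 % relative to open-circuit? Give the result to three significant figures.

R_L(min) ≈ 107 kΩ

Output resistance R_th = R_top‖R_bot = (10.0 × 538)/548.0 = 9.818 kΩ.
The fractional drop is R_th/(R_th + R_L); requiring this ≤ 0.0840 gives R_L ≥ R_th(1/0.0840 − 1) = 9.818 × 10.90 = 107 kΩ.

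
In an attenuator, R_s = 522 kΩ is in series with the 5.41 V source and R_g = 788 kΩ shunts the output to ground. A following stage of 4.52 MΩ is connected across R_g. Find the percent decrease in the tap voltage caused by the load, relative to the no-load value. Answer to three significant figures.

6.50 %

The divider's output (Thévenin) resistance is R_s‖R_g = 314.0 kΩ.
Fractional drop under load = R_th/(R_th + R_L) = 314.0 / (314.0 + 4520) = 0.06496.
So the output falls by 6.50 %.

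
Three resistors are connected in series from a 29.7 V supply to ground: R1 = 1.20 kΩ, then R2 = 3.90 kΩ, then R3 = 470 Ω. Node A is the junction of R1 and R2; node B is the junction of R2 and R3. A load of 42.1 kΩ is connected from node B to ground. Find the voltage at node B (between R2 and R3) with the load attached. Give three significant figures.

V ≈ 2.48 V

At node B, R3 is in parallel with the load: R3‖R_L = 464.8 Ω.
Below node A the resistance is R2 + (R3‖R_L) = 4365 Ω, so V_A = 29.7 × 4365/5565 = 23.30 V.
Then V_B = V_A × (R3‖R_L)/(R2 + R3‖R_L) = 23.30 × 464.8/4365 = 2.48 V.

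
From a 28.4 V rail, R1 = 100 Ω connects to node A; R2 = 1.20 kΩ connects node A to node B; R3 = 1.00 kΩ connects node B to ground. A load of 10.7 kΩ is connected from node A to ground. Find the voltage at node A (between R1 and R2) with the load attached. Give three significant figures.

V ≈ 26.9 V

Below node A the series string R2+R3 = 2200 Ω sits in parallel with the 10700 Ω load: 1825 Ω.
V_A = 28.4 × 1825/(100 + 1825) = 26.9 V.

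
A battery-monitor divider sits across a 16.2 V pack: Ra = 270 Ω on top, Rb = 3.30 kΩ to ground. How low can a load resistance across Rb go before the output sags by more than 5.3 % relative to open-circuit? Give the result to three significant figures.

Output resistance R_th = Ra‖Rb = (270 × 3300)/3570 = 249.6 Ω.
The fractional drop is R_th/(R_th + R_L); requiring this ≤ 0.0530 gives R_L ≥ R_th(1/0.0530 − 1) = 249.6 × 17.87 = 4.46 kΩ.

R_L(min) ≈ 4.46 kΩ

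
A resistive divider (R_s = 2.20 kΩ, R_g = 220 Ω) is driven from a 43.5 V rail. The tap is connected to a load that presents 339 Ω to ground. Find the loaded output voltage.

V_out ≈ 2.49 V

The load sits in parallel with R_g: R_g‖R_L = (220 × 339) / (220 + 339) = 133.4 Ω.
V_out = 43.5 × 133.4 / (2200 + 133.4) = 43.5 × 133.4/2333 = 2.49 V.
(Unloaded it would have been 3.95 V.)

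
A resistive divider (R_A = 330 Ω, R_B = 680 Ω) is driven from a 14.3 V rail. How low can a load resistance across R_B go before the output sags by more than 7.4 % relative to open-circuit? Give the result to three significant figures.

Output resistance R_th = R_A‖R_B = (330 × 680)/1010 = 222.2 Ω.
The fractional drop is R_th/(R_th + R_L); requiring this ≤ 0.0740 gives R_L ≥ R_th(1/0.0740 − 1) = 222.2 × 12.51 = 2.78 kΩ.

R_L(min) ≈ 2.78 kΩ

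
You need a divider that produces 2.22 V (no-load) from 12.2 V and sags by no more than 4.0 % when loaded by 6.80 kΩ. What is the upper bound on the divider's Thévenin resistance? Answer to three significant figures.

Loading drop = R_th/(R_th + R_L) ≤ 0.0400, so R_th ≤ R_L · ε/(1−ε) = 6.80 kΩ × 0.0400/0.9600 = 283 Ω.
(Any R1, R2 with R2/(R1+R2) = 0.182 and R1‖R2 ≤ 283 Ω will meet the spec.)

R_th ≤ 283 Ω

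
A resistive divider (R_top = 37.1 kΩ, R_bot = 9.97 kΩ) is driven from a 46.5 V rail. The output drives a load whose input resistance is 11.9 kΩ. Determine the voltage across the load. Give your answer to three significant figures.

The load sits in parallel with R_bot: R_bot‖R_L = (9.97 × 11.9) / (9.97 + 11.9) = 5.425 kΩ.
V_out = 46.5 × 5.425 / (37.1 + 5.425) = 46.5 × 5.425/42.52 = 5.93 V.
(Unloaded it would have been 9.85 V.)

V_out ≈ 5.93 V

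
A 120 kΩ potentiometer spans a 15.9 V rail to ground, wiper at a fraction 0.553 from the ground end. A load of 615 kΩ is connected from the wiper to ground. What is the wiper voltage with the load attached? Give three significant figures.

V ≈ 8.39 V

The wiper splits the pot into (1−α)R = 53.64 kΩ above and αR = 66.36 kΩ below.
Lower section ‖ load = 59.90 kΩ.
V_wiper = 15.9 × 59.90/(53.64 + 59.90) = 8.39 V.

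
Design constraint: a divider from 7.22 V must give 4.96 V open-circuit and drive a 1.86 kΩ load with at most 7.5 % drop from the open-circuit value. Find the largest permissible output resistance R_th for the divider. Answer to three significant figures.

R_th ≤ 151 Ω

Loading drop = R_th/(R_th + R_L) ≤ 0.0750, so R_th ≤ R_L · ε/(1−ε) = 1.86 kΩ × 0.0750/0.9250 = 151 Ω.
(Any R1, R2 with R2/(R1+R2) = 0.687 and R1‖R2 ≤ 151 Ω will meet the spec.)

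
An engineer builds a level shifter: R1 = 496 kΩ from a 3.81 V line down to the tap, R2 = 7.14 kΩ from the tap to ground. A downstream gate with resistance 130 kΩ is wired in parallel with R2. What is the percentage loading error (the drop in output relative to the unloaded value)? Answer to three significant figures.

The divider's output (Thévenin) resistance is R1‖R2 = 7.039 kΩ.
Fractional drop under load = R_th/(R_th + R_L) = 7.039 / (7.039 + 130) = 0.05136.
So the output falls by 5.14 %.

5.14 %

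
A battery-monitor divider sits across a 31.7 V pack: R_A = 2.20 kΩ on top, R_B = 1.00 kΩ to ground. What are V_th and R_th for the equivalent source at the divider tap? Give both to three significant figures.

V_th = 9.91 V, R_th = 688 Ω

V_th is the open-circuit tap voltage: 31.7 × 1.00/(2.20 + 1.00) = 9.91 V.
With the supply zeroed, R_A and R_B appear in parallel from the tap: R_th = R_A‖R_B = (2.20 × 1.00)/3.200 = 688 Ω.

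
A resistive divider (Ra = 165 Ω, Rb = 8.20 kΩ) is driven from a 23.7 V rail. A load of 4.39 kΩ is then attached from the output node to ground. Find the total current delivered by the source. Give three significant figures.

Rb‖R_L = 2859 Ω, so the source sees Ra + Rb‖R_L = 3024 Ω.
I = 23.7 V / 3024 Ω = 7.84 mA.

I ≈ 7.84 mA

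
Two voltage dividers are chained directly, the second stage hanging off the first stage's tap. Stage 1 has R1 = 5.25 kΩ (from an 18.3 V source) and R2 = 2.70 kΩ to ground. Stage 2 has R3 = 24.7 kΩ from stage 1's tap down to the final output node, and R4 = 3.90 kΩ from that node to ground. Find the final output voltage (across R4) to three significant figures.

V_out ≈ 0.798 V

Stage 2 presents R3+R4 = 28.60 kΩ as a load on stage 1's tap.
Stage 1's lower leg becomes R2‖(R3+R4) = 2.467 kΩ, so V_mid = 18.3 × 2.467/7.717 = 5.850 V.
Stage 2 is itself unloaded: V_out = V_mid × R4/(R3+R4) = 5.850 × 3.90/28.60 = 0.798 V.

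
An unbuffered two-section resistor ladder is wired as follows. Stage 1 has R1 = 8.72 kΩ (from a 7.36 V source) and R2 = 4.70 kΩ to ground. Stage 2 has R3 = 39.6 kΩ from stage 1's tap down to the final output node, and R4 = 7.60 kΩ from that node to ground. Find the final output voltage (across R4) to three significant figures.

V_out ≈ 0.390 V

Stage 2 presents R3+R4 = 47.20 kΩ as a load on stage 1's tap.
Stage 1's lower leg becomes R2‖(R3+R4) = 4.274 kΩ, so V_mid = 7.36 × 4.274/12.99 = 2.421 V.
Stage 2 is itself unloaded: V_out = V_mid × R4/(R3+R4) = 2.421 × 7.60/47.20 = 0.390 V.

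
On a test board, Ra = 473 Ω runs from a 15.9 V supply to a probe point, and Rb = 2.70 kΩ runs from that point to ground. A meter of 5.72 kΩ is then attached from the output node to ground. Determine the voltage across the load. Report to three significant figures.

V_out ≈ 12.6 V

The load sits in parallel with Rb: Rb‖R_L = (2700 × 5720) / (2700 + 5720) = 1834 Ω.
V_out = 15.9 × 1834 / (473 + 1834) = 15.9 × 1834/2307 = 12.6 V.
(Unloaded it would have been 13.5 V.)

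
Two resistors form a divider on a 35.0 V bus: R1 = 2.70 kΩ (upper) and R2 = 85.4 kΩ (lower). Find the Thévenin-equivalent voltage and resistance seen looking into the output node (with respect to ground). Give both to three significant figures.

V_th = 33.9 V, R_th = 2.62 kΩ

V_th is the open-circuit tap voltage: 35.0 × 85.4/(2.70 + 85.4) = 33.9 V.
With the supply zeroed, R1 and R2 appear in parallel from the tap: R_th = R1‖R2 = (2.70 × 85.4)/88.10 = 2.62 kΩ.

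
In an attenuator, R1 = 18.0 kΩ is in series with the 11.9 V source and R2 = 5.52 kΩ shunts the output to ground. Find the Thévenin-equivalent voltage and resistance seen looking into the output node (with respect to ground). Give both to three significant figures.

V_th = 2.79 V, R_th = 4.22 kΩ

V_th is the open-circuit tap voltage: 11.9 × 5.52/(18.0 + 5.52) = 2.79 V.
With the supply zeroed, R1 and R2 appear in parallel from the tap: R_th = R1‖R2 = (18.0 × 5.52)/23.52 = 4.22 kΩ.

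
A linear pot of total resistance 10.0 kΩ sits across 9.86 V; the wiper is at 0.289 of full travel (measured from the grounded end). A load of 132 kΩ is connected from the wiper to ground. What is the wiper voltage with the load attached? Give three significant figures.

V ≈ 2.81 V

The wiper splits the pot into (1−α)R = 7.110 kΩ above and αR = 2.890 kΩ below.
Lower section ‖ load = 2.828 kΩ.
V_wiper = 9.86 × 2.828/(7.110 + 2.828) = 2.81 V.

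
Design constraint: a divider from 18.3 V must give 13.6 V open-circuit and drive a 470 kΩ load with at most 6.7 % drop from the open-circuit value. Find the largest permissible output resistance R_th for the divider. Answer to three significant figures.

R_th ≤ 33.8 kΩ

Loading drop = R_th/(R_th + R_L) ≤ 0.0670, so R_th ≤ R_L · ε/(1−ε) = 470 kΩ × 0.0670/0.9330 = 33.8 kΩ.
(Any R1, R2 with R2/(R1+R2) = 0.743 and R1‖R2 ≤ 33.8 kΩ will meet the spec.)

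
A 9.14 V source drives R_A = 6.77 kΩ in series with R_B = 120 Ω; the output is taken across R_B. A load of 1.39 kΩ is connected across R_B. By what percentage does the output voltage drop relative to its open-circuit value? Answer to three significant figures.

7.82 %

The divider's output (Thévenin) resistance is R_A‖R_B = 117.9 Ω.
Fractional drop under load = R_th/(R_th + R_L) = 117.9 / (117.9 + 1390) = 0.07819.
So the output falls by 7.82 %.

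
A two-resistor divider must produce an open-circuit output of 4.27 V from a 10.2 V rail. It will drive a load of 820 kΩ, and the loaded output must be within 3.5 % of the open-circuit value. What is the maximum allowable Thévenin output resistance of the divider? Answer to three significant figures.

Loading drop = R_th/(R_th + R_L) ≤ 0.0350, so R_th ≤ R_L · ε/(1−ε) = 820 kΩ × 0.0350/0.9650 = 29.7 kΩ.
(Any R1, R2 with R2/(R1+R2) = 0.419 and R1‖R2 ≤ 29.7 kΩ will meet the spec.)

R_th ≤ 29.7 kΩ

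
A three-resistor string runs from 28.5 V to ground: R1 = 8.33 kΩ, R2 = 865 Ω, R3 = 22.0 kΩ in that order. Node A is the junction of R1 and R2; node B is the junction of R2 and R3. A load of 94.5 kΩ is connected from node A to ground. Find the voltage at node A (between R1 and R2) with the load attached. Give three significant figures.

Below node A the series string R2+R3 = 22860 Ω sits in parallel with the 94500 Ω load: 18410 Ω.
V_A = 28.5 × 18410/(8330 + 18410) = 19.6 V.

V ≈ 19.6 V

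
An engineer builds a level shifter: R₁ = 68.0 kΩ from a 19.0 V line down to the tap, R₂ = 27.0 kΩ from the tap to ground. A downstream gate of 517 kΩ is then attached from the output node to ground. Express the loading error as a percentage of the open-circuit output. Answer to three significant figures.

3.60 %

The divider's output (Thévenin) resistance is R₁‖R₂ = 19.33 kΩ.
Fractional drop under load = R_th/(R_th + R_L) = 19.33 / (19.33 + 517) = 0.03603.
So the output falls by 3.60 %.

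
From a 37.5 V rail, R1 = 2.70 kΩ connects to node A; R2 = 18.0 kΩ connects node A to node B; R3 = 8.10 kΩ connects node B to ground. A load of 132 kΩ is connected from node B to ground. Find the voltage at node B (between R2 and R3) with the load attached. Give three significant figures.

At node B, R3 is in parallel with the load: R3‖R_L = 7.632 kΩ.
Below node A the resistance is R2 + (R3‖R_L) = 25.63 kΩ, so V_A = 37.5 × 25.63/28.33 = 33.93 V.
Then V_B = V_A × (R3‖R_L)/(R2 + R3‖R_L) = 33.93 × 7.632/25.63 = 10.1 V.

V ≈ 10.1 V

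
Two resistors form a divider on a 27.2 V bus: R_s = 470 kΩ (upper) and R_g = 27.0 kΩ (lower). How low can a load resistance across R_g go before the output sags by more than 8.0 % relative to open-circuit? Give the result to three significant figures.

Output resistance R_th = R_s‖R_g = (470 × 27.0)/497.0 = 25.53 kΩ.
The fractional drop is R_th/(R_th + R_L); requiring this ≤ 0.0800 gives R_L ≥ R_th(1/0.0800 − 1) = 25.53 × 11.50 = 294 kΩ.

R_L(min) ≈ 294 kΩ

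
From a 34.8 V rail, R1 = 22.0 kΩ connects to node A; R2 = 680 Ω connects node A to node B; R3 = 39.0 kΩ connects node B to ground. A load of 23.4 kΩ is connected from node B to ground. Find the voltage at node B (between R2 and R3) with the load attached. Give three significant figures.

V ≈ 13.6 V

At node B, R3 is in parallel with the load: R3‖R_L = 14620 Ω.
Below node A the resistance is R2 + (R3‖R_L) = 15300 Ω, so V_A = 34.8 × 15300/37300 = 14.28 V.
Then V_B = V_A × (R3‖R_L)/(R2 + R3‖R_L) = 14.28 × 14620/15300 = 13.6 V.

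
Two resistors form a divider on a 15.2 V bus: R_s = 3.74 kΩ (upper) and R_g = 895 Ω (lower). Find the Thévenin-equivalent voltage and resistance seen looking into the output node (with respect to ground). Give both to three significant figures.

V_th is the open-circuit tap voltage: 15.2 × 895/(3740 + 895) = 2.94 V.
With the supply zeroed, R_s and R_g appear in parallel from the tap: R_th = R_s‖R_g = (3740 × 895)/4635 = 722 Ω.

V_th = 2.94 V, R_th = 722 Ω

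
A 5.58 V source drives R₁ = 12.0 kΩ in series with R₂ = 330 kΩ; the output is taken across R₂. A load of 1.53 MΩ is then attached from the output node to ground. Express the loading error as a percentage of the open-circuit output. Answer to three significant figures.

The divider's output (Thévenin) resistance is R₁‖R₂ = 11.58 kΩ.
Fractional drop under load = R_th/(R_th + R_L) = 11.58 / (11.58 + 1530) = 0.007511.
So the output falls by 0.751 %.

0.751 %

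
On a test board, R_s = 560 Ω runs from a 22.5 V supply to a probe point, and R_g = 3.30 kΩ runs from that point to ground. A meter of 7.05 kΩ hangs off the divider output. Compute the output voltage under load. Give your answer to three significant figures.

The load sits in parallel with R_g: R_g‖R_L = (3300 × 7050) / (3300 + 7050) = 2248 Ω.
V_out = 22.5 × 2248 / (560 + 2248) = 22.5 × 2248/2808 = 18.0 V.

V_out ≈ 18.0 V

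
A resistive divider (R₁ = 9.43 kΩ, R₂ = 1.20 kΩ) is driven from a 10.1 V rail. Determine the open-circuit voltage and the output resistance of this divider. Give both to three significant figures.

V_th = 1.14 V, R_th = 1.06 kΩ

V_th is the open-circuit tap voltage: 10.1 × 1.20/(9.43 + 1.20) = 1.14 V.
With the supply zeroed, R₁ and R₂ appear in parallel from the tap: R_th = R₁‖R₂ = (9.43 × 1.20)/10.63 = 1.06 kΩ.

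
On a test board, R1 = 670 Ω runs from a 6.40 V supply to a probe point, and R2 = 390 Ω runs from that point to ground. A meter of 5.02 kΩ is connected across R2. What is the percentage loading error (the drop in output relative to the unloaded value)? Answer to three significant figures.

4.68 %

The divider's output (Thévenin) resistance is R1‖R2 = 246.5 Ω.
Fractional drop under load = R_th/(R_th + R_L) = 246.5 / (246.5 + 5020) = 0.04681.
So the output falls by 4.68 %.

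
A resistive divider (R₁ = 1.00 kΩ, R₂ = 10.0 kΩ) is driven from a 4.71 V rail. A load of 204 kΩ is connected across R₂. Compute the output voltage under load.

V_out ≈ 4.26 V

The load sits in parallel with R₂: R₂‖R_L = (10.0 × 204) / (10.0 + 204) = 9.533 kΩ.
V_out = 4.71 × 9.533 / (1.00 + 9.533) = 4.71 × 9.533/10.53 = 4.26 V.
(Unloaded it would have been 4.28 V.)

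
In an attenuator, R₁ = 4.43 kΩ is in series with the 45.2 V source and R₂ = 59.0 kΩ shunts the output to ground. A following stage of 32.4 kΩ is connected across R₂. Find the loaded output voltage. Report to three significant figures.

The load sits in parallel with R₂: R₂‖R_L = (59.0 × 32.4) / (59.0 + 32.4) = 20.91 kΩ.
V_out = 45.2 × 20.91 / (4.43 + 20.91) = 45.2 × 20.91/25.34 = 37.3 V.

V_out ≈ 37.3 V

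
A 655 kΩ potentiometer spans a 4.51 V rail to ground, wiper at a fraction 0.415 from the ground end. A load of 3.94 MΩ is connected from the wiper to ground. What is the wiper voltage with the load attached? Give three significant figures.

V ≈ 1.80 V

The wiper splits the pot into (1−α)R = 383.2 kΩ above and αR = 271.8 kΩ below.
Lower section ‖ load = 254.3 kΩ.
V_wiper = 4.51 × 254.3/(383.2 + 254.3) = 1.80 V.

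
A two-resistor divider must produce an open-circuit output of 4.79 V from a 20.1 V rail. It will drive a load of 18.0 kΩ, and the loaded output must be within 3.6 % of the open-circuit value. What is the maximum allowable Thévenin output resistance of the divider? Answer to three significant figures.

R_th ≤ 672 Ω

Loading drop = R_th/(R_th + R_L) ≤ 0.0360, so R_th ≤ R_L · ε/(1−ε) = 18.0 kΩ × 0.0360/0.9640 = 672 Ω.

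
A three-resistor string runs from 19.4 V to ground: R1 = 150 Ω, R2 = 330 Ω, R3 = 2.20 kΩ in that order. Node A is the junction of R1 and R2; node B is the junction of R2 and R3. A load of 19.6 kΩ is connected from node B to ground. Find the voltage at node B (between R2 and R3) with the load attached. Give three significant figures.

V ≈ 15.6 V

At node B, R3 is in parallel with the load: R3‖R_L = 1978 Ω.
Below node A the resistance is R2 + (R3‖R_L) = 2308 Ω, so V_A = 19.4 × 2308/2458 = 18.22 V.
Then V_B = V_A × (R3‖R_L)/(R2 + R3‖R_L) = 18.22 × 1978/2308 = 15.6 V.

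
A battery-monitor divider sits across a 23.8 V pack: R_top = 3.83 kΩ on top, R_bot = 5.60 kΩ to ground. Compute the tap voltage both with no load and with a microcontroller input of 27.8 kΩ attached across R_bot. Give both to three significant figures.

Unloaded: 14.1 V; loaded: 13.1 V

Open-circuit: V = 23.8 × 5.60/(3.83 + 5.60) = 14.1 V.
With the load, R_bot becomes R_bot‖R_L = 4.661 kΩ, so V = 23.8 × 4.661/8.491 = 13.1 V.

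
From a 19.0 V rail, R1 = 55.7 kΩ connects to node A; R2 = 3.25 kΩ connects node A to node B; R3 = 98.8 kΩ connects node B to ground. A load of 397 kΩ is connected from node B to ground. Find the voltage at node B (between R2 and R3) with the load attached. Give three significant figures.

At node B, R3 is in parallel with the load: R3‖R_L = 79.11 kΩ.
Below node A the resistance is R2 + (R3‖R_L) = 82.36 kΩ, so V_A = 19.0 × 82.36/138.1 = 11.33 V.
Then V_B = V_A × (R3‖R_L)/(R2 + R3‖R_L) = 11.33 × 79.11/82.36 = 10.9 V.

V ≈ 10.9 V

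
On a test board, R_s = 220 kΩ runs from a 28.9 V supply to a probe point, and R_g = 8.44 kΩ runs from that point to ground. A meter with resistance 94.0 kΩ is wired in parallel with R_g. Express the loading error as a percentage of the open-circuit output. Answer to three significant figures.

7.96 %

The divider's output (Thévenin) resistance is R_s‖R_g = 8.128 kΩ.
Fractional drop under load = R_th/(R_th + R_L) = 8.128 / (8.128 + 94.0) = 0.07959.
So the output falls by 7.96 %.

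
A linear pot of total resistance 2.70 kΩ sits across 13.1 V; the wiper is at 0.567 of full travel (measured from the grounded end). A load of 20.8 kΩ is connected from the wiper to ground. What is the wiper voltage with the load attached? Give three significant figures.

The wiper splits the pot into (1−α)R = 1.169 kΩ above and αR = 1.531 kΩ below.
Lower section ‖ load = 1.426 kΩ.
V_wiper = 13.1 × 1.426/(1.169 + 1.426) = 7.20 V.

V ≈ 7.20 V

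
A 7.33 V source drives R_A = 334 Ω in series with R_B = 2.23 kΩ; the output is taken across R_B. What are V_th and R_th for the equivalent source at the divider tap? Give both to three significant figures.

V_th is the open-circuit tap voltage: 7.33 × 2230/(334 + 2230) = 6.38 V.
With the supply zeroed, R_A and R_B appear in parallel from the tap: R_th = R_A‖R_B = (334 × 2230)/2564 = 290 Ω.

V_th = 6.38 V, R_th = 290 Ω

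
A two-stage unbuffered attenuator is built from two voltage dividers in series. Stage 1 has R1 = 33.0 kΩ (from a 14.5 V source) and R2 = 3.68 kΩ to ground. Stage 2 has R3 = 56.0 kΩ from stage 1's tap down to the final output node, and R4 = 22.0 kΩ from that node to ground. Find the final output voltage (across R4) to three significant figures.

Stage 2 presents R3+R4 = 78.00 kΩ as a load on stage 1's tap.
Stage 1's lower leg becomes R2‖(R3+R4) = 3.514 kΩ, so V_mid = 14.5 × 3.514/36.51 = 1.396 V.
Stage 2 is itself unloaded: V_out = V_mid × R4/(R3+R4) = 1.396 × 22.0/78.00 = 0.394 V.

V_out ≈ 0.394 V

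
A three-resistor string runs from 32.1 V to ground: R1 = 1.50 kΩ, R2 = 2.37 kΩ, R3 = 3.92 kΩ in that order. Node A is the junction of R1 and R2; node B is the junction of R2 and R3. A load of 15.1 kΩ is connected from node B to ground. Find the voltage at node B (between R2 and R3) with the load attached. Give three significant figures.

At node B, R3 is in parallel with the load: R3‖R_L = 3.112 kΩ.
Below node A the resistance is R2 + (R3‖R_L) = 5.482 kΩ, so V_A = 32.1 × 5.482/6.982 = 25.20 V.
Then V_B = V_A × (R3‖R_L)/(R2 + R3‖R_L) = 25.20 × 3.112/5.482 = 14.3 V.

V ≈ 14.3 V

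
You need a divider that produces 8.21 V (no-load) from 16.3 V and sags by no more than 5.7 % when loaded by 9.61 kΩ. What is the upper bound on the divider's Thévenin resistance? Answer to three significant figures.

R_th ≤ 581 Ω

Loading drop = R_th/(R_th + R_L) ≤ 0.0570, so R_th ≤ R_L · ε/(1−ε) = 9.61 kΩ × 0.0570/0.9430 = 581 Ω.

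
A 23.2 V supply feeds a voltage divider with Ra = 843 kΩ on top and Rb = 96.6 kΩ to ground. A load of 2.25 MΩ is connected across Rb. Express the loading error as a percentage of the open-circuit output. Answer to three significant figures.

3.71 %

The divider's output (Thévenin) resistance is Ra‖Rb = 86.67 kΩ.
Fractional drop under load = R_th/(R_th + R_L) = 86.67 / (86.67 + 2250) = 0.03709.
So the output falls by 3.71 %.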